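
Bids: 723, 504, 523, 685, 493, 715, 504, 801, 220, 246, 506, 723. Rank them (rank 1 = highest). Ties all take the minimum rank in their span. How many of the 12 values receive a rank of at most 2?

Sorted (descending): 801, 723, 723, 715, 685, 523, 506, 504, 504, 493, 246, 220
The 2 values of 723 occupy positions 2–3 → each gets rank 2.
The 2 values of 504 occupy positions 8–9 → each gets rank 8.
Ranks ≤ 2: {1, 2, 2} → 3 values.

3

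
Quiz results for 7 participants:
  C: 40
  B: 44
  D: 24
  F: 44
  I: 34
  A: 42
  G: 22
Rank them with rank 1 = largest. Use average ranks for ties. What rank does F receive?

1.5

Sorted (descending): 44, 44, 42, 40, 34, 24, 22
The 2 values of 44 occupy positions 1–2 → average rank (1+2)/2 = 1.5.
F has value 44 → rank 1.5.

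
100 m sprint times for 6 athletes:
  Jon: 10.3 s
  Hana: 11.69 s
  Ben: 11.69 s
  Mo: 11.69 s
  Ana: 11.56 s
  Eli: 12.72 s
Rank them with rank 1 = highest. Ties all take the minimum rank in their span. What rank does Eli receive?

Sorted (descending): 12.72, 11.69, 11.69, 11.69, 11.56, 10.3
The 3 values of 11.69 occupy positions 2–4 → each gets rank 2.
Eli has value 12.72 s → rank 1.

1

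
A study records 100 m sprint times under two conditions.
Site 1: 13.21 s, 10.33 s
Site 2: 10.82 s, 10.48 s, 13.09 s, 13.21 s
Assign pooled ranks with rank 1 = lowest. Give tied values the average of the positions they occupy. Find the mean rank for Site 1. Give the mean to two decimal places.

3.25

Sorted (ascending): 10.33, 10.48, 10.82, 13.09, 13.21, 13.21
The 2 values of 13.21 occupy positions 5–6 → average rank (5+6)/2 = 5.5.
Site 1 values → pooled ranks: 13.21→5.5, 10.33→1
Mean rank = (5.5 + 1) / 2 = 3.25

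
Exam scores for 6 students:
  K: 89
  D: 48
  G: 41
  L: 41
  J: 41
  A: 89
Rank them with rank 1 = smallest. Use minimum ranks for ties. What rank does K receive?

Sorted (ascending): 41, 41, 41, 48, 89, 89
The 3 values of 41 occupy positions 1–3 → each gets rank 1.
The 2 values of 89 occupy positions 5–6 → each gets rank 5.
K has value 89 → rank 5.

5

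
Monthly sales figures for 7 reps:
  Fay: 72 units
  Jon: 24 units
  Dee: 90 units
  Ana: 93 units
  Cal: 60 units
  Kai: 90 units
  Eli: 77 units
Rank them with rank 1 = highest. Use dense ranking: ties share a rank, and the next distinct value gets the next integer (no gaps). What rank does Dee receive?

2

Sorted (descending): 93, 90, 90, 77, 72, 60, 24
The 2 values of 90 share dense rank 2.
Remaining distinct values take the next consecutive integers.
Dee has value 90 units → rank 2.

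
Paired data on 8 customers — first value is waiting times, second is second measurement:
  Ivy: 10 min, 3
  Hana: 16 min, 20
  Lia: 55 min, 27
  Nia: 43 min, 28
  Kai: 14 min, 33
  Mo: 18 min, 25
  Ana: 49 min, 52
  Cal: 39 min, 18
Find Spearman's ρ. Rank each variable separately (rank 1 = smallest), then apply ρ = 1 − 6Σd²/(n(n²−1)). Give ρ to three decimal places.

Ranks of variable 1: 1, 3, 8, 6, 2, 4, 7, 5
Ranks of variable 2: 1, 3, 5, 6, 7, 4, 8, 2
d = r₁ − r₂: 0, 0, 3, 0, -5, 0, -1, 3
d²: 0, 0, 9, 0, 25, 0, 1, 9; Σd² = 44
ρ = 1 − 6·44/(8·63) = 1 − 264/504 = 0.476

0.476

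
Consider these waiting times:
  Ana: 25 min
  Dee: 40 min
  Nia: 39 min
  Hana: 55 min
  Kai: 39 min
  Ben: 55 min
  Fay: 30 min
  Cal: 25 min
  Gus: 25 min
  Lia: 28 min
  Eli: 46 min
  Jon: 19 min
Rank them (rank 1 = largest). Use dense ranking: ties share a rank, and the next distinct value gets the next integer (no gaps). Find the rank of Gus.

7

Sorted (descending): 55, 55, 46, 40, 39, 39, 30, 28, 25, 25, 25, 19
The 2 values of 55 share dense rank 1.
The 2 values of 39 share dense rank 4.
The 3 values of 25 share dense rank 7.
Remaining distinct values take the next consecutive integers.
Gus has value 25 min → rank 7.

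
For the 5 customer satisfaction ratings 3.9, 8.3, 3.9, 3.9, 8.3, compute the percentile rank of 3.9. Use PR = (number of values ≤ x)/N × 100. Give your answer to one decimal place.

N = 5.
Strictly below 3.9: 0. Equal to 3.9: 3.
PR = 3/5 × 100 = 60.0

60.0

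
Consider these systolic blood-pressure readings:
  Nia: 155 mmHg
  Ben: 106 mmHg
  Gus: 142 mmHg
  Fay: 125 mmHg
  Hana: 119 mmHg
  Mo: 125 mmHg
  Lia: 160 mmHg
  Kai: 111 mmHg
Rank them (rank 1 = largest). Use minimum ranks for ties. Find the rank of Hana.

6

Sorted (descending): 160, 155, 142, 125, 125, 119, 111, 106
The 2 values of 125 occupy positions 4–5 → each gets rank 4.
Hana has value 119 mmHg → rank 6.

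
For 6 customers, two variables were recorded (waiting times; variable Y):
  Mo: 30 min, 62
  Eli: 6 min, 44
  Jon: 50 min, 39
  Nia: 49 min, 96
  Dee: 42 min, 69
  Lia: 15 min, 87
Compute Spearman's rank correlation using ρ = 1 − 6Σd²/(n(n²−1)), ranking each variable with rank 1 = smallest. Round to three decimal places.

Ranks of variable 1: 3, 1, 6, 5, 4, 2
Ranks of variable 2: 3, 2, 1, 6, 4, 5
d = r₁ − r₂: 0, -1, 5, -1, 0, -3
d²: 0, 1, 25, 1, 0, 9; Σd² = 36
ρ = 1 − 6·36/(6·35) = 1 − 216/210 = -0.029

-0.029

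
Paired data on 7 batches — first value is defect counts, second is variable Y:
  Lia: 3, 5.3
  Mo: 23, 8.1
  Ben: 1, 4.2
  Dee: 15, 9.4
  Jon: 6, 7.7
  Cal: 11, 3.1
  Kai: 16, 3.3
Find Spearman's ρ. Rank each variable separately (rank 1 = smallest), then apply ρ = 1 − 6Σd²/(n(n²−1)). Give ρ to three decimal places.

0.250

Ranks of variable 1: 2, 7, 1, 5, 3, 4, 6
Ranks of variable 2: 4, 6, 3, 7, 5, 1, 2
d = r₁ − r₂: -2, 1, -2, -2, -2, 3, 4
d²: 4, 1, 4, 4, 4, 9, 16; Σd² = 42
ρ = 1 − 6·42/(7·48) = 1 − 252/336 = 0.250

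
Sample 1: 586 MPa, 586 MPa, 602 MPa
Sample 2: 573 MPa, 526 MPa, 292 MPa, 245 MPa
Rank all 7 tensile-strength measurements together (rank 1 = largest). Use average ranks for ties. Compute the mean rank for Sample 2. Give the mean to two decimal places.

Sorted (descending): 602, 586, 586, 573, 526, 292, 245
The 2 values of 586 occupy positions 2–3 → average rank (2+3)/2 = 2.5.
Sample 2 values → pooled ranks: 573→4, 526→5, 292→6, 245→7
Mean rank = (4 + 5 + 6 + 7) / 4 = 5.50

5.50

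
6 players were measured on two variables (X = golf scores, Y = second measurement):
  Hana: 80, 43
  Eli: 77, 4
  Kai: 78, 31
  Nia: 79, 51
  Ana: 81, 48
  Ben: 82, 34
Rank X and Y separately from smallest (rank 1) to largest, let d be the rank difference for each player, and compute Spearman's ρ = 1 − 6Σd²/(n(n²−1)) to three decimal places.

0.486

Ranks of variable 1: 4, 1, 2, 3, 5, 6
Ranks of variable 2: 4, 1, 2, 6, 5, 3
d = r₁ − r₂: 0, 0, 0, -3, 0, 3
d²: 0, 0, 0, 9, 0, 9; Σd² = 18
ρ = 1 − 6·18/(6·35) = 1 − 108/210 = 0.486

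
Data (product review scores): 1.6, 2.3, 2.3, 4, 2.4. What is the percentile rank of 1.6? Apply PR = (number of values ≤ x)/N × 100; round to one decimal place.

20.0

N = 5.
Strictly below 1.6: 0. Equal to 1.6: 1.
PR = 1/5 × 100 = 20.0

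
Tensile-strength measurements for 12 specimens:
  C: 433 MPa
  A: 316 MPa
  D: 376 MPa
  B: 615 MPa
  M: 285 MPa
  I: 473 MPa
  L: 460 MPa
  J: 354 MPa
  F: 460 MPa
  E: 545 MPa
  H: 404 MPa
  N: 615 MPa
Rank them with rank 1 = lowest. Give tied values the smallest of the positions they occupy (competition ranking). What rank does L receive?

7

Sorted (ascending): 285, 316, 354, 376, 404, 433, 460, 460, 473, 545, 615, 615
The 2 values of 460 occupy positions 7–8 → each gets rank 7.
The 2 values of 615 occupy positions 11–12 → each gets rank 11.
L has value 460 MPa → rank 7.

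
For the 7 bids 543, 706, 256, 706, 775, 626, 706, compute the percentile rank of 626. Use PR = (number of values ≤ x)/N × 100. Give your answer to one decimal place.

42.9

N = 7.
Strictly below 626: 2. Equal to 626: 1.
PR = 3/7 × 100 = 42.9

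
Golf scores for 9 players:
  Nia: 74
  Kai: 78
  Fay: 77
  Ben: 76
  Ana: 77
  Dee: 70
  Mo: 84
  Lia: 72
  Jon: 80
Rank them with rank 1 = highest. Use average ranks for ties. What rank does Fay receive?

Sorted (descending): 84, 80, 78, 77, 77, 76, 74, 72, 70
The 2 values of 77 occupy positions 4–5 → average rank (4+5)/2 = 4.5.
Fay has value 77 → rank 4.5.

4.5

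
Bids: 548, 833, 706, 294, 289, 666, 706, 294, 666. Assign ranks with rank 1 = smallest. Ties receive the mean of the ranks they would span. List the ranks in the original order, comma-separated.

4, 9, 7.5, 2.5, 1, 5.5, 7.5, 2.5, 5.5

Sorted (ascending): 289, 294, 294, 548, 666, 666, 706, 706, 833
The 2 values of 294 occupy positions 2–3 → average rank (2+3)/2 = 2.5.
The 2 values of 666 occupy positions 5–6 → average rank (5+6)/2 = 5.5.
The 2 values of 706 occupy positions 7–8 → average rank (7+8)/2 = 7.5.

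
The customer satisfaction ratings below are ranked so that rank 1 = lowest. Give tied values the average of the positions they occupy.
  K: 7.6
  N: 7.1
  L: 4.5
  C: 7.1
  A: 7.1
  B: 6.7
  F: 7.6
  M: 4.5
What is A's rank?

5

Sorted (ascending): 4.5, 4.5, 6.7, 7.1, 7.1, 7.1, 7.6, 7.6
The 2 values of 4.5 occupy positions 1–2 → average rank (1+2)/2 = 1.5.
The 3 values of 7.1 occupy positions 4–6 → average rank 5.
The 2 values of 7.6 occupy positions 7–8 → average rank (7+8)/2 = 7.5.
A has value 7.1 → rank 5.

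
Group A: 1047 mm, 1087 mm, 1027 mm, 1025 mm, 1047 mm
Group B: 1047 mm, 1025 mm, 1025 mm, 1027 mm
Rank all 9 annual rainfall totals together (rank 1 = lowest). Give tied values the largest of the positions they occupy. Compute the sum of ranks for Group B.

19

Sorted (ascending): 1025, 1025, 1025, 1027, 1027, 1047, 1047, 1047, 1087
The 3 values of 1025 occupy positions 1–3 → each gets rank 3.
The 2 values of 1027 occupy positions 4–5 → each gets rank 5.
The 3 values of 1047 occupy positions 6–8 → each gets rank 8.
Group B values → pooled ranks: 1047→8, 1025→3, 1025→3, 1027→5
Rank sum = 8 + 3 + 3 + 5 = 19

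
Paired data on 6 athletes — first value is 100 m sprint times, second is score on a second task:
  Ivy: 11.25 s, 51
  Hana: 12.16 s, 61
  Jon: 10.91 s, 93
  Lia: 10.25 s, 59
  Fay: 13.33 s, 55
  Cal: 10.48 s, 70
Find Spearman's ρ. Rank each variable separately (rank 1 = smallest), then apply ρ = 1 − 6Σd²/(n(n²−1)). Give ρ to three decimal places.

-0.371

Ranks of variable 1: 4, 5, 3, 1, 6, 2
Ranks of variable 2: 1, 4, 6, 3, 2, 5
d = r₁ − r₂: 3, 1, -3, -2, 4, -3
d²: 9, 1, 9, 4, 16, 9; Σd² = 48
ρ = 1 − 6·48/(6·35) = 1 − 288/210 = -0.371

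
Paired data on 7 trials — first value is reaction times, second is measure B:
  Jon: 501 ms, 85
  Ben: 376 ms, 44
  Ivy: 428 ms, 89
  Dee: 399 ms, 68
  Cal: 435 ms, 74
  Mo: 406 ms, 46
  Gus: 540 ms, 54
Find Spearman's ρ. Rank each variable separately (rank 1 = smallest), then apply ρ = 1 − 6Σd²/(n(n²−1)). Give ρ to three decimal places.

Ranks of variable 1: 6, 1, 4, 2, 5, 3, 7
Ranks of variable 2: 6, 1, 7, 4, 5, 2, 3
d = r₁ − r₂: 0, 0, -3, -2, 0, 1, 4
d²: 0, 0, 9, 4, 0, 1, 16; Σd² = 30
ρ = 1 − 6·30/(7·48) = 1 − 180/336 = 0.464

0.464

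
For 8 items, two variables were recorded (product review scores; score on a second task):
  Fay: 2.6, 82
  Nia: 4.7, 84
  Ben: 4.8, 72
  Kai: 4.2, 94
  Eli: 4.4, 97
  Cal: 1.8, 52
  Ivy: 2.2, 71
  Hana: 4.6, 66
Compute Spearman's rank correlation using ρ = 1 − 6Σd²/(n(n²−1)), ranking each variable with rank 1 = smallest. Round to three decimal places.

0.333

Ranks of variable 1: 3, 7, 8, 4, 5, 1, 2, 6
Ranks of variable 2: 5, 6, 4, 7, 8, 1, 3, 2
d = r₁ − r₂: -2, 1, 4, -3, -3, 0, -1, 4
d²: 4, 1, 16, 9, 9, 0, 1, 16; Σd² = 56
ρ = 1 − 6·56/(8·63) = 1 − 336/504 = 0.333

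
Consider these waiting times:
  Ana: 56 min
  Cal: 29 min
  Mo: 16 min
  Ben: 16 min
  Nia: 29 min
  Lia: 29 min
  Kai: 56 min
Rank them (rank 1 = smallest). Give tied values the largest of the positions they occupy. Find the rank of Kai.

Sorted (ascending): 16, 16, 29, 29, 29, 56, 56
The 2 values of 16 occupy positions 1–2 → each gets rank 2.
The 3 values of 29 occupy positions 3–5 → each gets rank 5.
The 2 values of 56 occupy positions 6–7 → each gets rank 7.
Kai has value 56 min → rank 7.

7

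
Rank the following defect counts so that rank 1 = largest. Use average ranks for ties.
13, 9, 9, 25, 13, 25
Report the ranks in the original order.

3.5, 5.5, 5.5, 1.5, 3.5, 1.5

Sorted (descending): 25, 25, 13, 13, 9, 9
The 2 values of 25 occupy positions 1–2 → average rank (1+2)/2 = 1.5.
The 2 values of 13 occupy positions 3–4 → average rank (3+4)/2 = 3.5.
The 2 values of 9 occupy positions 5–6 → average rank (5+6)/2 = 5.5.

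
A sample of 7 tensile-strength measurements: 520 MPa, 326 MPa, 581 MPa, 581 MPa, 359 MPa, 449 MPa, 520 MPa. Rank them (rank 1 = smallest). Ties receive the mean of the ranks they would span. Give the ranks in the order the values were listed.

Sorted (ascending): 326, 359, 449, 520, 520, 581, 581
The 2 values of 520 occupy positions 4–5 → average rank (4+5)/2 = 4.5.
The 2 values of 581 occupy positions 6–7 → average rank (6+7)/2 = 6.5.

4.5, 1, 6.5, 6.5, 2, 3, 4.5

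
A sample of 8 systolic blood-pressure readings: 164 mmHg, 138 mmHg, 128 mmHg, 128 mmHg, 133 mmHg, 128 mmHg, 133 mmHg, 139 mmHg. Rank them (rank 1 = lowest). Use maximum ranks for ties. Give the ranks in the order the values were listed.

Sorted (ascending): 128, 128, 128, 133, 133, 138, 139, 164
The 3 values of 128 occupy positions 1–3 → each gets rank 3.
The 2 values of 133 occupy positions 4–5 → each gets rank 5.

8, 6, 3, 3, 5, 3, 5, 7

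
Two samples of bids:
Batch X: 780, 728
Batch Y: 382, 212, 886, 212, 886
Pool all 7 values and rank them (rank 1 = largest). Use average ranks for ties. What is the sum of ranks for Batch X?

7

Sorted (descending): 886, 886, 780, 728, 382, 212, 212
The 2 values of 886 occupy positions 1–2 → average rank (1+2)/2 = 1.5.
The 2 values of 212 occupy positions 6–7 → average rank (6+7)/2 = 6.5.
Batch X values → pooled ranks: 780→3, 728→4
Rank sum = 3 + 4 = 7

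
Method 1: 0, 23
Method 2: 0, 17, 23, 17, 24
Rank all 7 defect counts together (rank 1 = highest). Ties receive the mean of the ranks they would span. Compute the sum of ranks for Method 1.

9

Sorted (descending): 24, 23, 23, 17, 17, 0, 0
The 2 values of 23 occupy positions 2–3 → average rank (2+3)/2 = 2.5.
The 2 values of 17 occupy positions 4–5 → average rank (4+5)/2 = 4.5.
The 2 values of 0 occupy positions 6–7 → average rank (6+7)/2 = 6.5.
Method 1 values → pooled ranks: 0→6.5, 23→2.5
Rank sum = 6.5 + 2.5 = 9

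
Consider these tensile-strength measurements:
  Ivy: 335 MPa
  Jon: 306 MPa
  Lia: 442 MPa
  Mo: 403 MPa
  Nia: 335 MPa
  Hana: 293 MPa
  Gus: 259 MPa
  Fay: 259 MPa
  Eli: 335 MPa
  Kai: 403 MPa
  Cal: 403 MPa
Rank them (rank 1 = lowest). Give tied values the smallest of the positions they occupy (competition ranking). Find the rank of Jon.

4

Sorted (ascending): 259, 259, 293, 306, 335, 335, 335, 403, 403, 403, 442
The 2 values of 259 occupy positions 1–2 → each gets rank 1.
The 3 values of 335 occupy positions 5–7 → each gets rank 5.
The 3 values of 403 occupy positions 8–10 → each gets rank 8.
Jon has value 306 MPa → rank 4.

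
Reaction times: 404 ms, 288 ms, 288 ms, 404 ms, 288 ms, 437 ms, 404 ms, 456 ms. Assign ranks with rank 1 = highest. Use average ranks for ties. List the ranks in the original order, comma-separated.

Sorted (descending): 456, 437, 404, 404, 404, 288, 288, 288
The 3 values of 404 occupy positions 3–5 → average rank 4.
The 3 values of 288 occupy positions 6–8 → average rank 7.

4, 7, 7, 4, 7, 2, 4, 1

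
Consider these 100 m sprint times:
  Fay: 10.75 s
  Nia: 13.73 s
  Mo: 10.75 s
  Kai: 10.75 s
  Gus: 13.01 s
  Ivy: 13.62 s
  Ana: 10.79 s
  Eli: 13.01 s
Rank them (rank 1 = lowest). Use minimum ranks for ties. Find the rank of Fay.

Sorted (ascending): 10.75, 10.75, 10.75, 10.79, 13.01, 13.01, 13.62, 13.73
The 3 values of 10.75 occupy positions 1–3 → each gets rank 1.
The 2 values of 13.01 occupy positions 5–6 → each gets rank 5.
Fay has value 10.75 s → rank 1.

1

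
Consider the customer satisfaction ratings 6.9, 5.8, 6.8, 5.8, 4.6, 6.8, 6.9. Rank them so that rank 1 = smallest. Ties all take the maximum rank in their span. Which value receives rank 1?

4.6

Sorted (ascending): 4.6, 5.8, 5.8, 6.8, 6.8, 6.9, 6.9
The 2 values of 5.8 occupy positions 2–3 → each gets rank 3.
The 2 values of 6.8 occupy positions 4–5 → each gets rank 5.
The 2 values of 6.9 occupy positions 6–7 → each gets rank 7.
Rank 1 → value 4.6.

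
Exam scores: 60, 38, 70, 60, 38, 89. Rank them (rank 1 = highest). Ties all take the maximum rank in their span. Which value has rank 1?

89

Sorted (descending): 89, 70, 60, 60, 38, 38
The 2 values of 60 occupy positions 3–4 → each gets rank 4.
The 2 values of 38 occupy positions 5–6 → each gets rank 6.
Rank 1 → value 89.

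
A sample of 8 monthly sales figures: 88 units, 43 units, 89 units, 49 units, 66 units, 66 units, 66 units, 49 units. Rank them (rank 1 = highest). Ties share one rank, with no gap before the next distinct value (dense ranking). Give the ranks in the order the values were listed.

2, 5, 1, 4, 3, 3, 3, 4

Sorted (descending): 89, 88, 66, 66, 66, 49, 49, 43
The 3 values of 66 share dense rank 3.
The 2 values of 49 share dense rank 4.
Remaining distinct values take the next consecutive integers.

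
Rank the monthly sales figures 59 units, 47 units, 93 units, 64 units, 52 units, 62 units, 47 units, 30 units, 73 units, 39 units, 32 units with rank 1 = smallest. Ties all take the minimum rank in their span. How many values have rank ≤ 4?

Sorted (ascending): 30, 32, 39, 47, 47, 52, 59, 62, 64, 73, 93
The 2 values of 47 occupy positions 4–5 → each gets rank 4.
Ranks ≤ 4: {1, 2, 3, 4, 4} → 5 values.

5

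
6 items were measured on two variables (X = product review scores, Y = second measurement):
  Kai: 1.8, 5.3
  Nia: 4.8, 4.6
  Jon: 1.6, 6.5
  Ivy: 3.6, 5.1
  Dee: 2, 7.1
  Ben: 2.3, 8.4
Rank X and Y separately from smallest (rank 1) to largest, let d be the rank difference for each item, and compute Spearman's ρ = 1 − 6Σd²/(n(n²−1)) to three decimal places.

Ranks of variable 1: 2, 6, 1, 5, 3, 4
Ranks of variable 2: 3, 1, 4, 2, 5, 6
d = r₁ − r₂: -1, 5, -3, 3, -2, -2
d²: 1, 25, 9, 9, 4, 4; Σd² = 52
ρ = 1 − 6·52/(6·35) = 1 − 312/210 = -0.486

-0.486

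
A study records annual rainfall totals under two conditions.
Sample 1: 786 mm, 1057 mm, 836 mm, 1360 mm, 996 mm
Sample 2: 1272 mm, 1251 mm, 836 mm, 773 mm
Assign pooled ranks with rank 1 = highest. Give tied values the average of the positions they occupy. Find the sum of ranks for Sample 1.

Sorted (descending): 1360, 1272, 1251, 1057, 996, 836, 836, 786, 773
The 2 values of 836 occupy positions 6–7 → average rank (6+7)/2 = 6.5.
Sample 1 values → pooled ranks: 786→8, 1057→4, 836→6.5, 1360→1, 996→5
Rank sum = 8 + 4 + 6.5 + 1 + 5 = 24.5

24.5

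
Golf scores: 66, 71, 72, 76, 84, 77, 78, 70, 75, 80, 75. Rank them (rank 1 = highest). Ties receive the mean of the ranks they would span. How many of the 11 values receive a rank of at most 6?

5

Sorted (descending): 84, 80, 78, 77, 76, 75, 75, 72, 71, 70, 66
The 2 values of 75 occupy positions 6–7 → average rank (6+7)/2 = 6.5.
Ranks ≤ 6: {1, 2, 3, 4, 5} → 5 values.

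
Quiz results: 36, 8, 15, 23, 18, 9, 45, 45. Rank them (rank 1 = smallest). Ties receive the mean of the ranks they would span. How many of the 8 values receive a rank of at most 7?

Sorted (ascending): 8, 9, 15, 18, 23, 36, 45, 45
The 2 values of 45 occupy positions 7–8 → average rank (7+8)/2 = 7.5.
Ranks ≤ 7: {1, 2, 3, 4, 5, 6} → 6 values.

6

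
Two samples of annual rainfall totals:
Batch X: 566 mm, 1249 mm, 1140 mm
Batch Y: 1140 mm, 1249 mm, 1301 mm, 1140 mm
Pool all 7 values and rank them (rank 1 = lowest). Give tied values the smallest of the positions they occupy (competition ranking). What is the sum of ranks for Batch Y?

Sorted (ascending): 566, 1140, 1140, 1140, 1249, 1249, 1301
The 3 values of 1140 occupy positions 2–4 → each gets rank 2.
The 2 values of 1249 occupy positions 5–6 → each gets rank 5.
Batch Y values → pooled ranks: 1140→2, 1249→5, 1301→7, 1140→2
Rank sum = 2 + 5 + 7 + 2 = 16

16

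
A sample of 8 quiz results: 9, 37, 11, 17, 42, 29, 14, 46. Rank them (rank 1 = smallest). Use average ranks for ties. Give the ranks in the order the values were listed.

Sorted (ascending): 9, 11, 14, 17, 29, 37, 42, 46
No ties — each value takes its position as its rank.

1, 6, 2, 4, 7, 5, 3, 8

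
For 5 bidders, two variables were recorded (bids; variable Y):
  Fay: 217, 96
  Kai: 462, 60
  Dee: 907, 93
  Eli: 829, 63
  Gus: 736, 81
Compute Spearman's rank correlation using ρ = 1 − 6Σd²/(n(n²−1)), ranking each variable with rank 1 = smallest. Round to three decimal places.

-0.100

Ranks of variable 1: 1, 2, 5, 4, 3
Ranks of variable 2: 5, 1, 4, 2, 3
d = r₁ − r₂: -4, 1, 1, 2, 0
d²: 16, 1, 1, 4, 0; Σd² = 22
ρ = 1 − 6·22/(5·24) = 1 − 132/120 = -0.100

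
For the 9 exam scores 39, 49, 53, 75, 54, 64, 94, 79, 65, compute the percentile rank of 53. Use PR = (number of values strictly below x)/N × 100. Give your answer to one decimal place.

22.2

N = 9.
Strictly below 53: 2. Equal to 53: 1.
PR = 2/9 × 100 = 22.2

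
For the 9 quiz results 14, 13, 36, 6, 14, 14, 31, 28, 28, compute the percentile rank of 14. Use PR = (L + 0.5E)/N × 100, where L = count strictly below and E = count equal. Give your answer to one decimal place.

38.9

N = 9.
Strictly below 14: 2. Equal to 14: 3.
PR = (2 + 0.5·3)/9 × 100 = 38.9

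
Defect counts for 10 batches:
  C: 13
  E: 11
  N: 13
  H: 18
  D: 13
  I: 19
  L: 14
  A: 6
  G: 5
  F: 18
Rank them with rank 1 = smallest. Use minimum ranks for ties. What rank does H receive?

Sorted (ascending): 5, 6, 11, 13, 13, 13, 14, 18, 18, 19
The 3 values of 13 occupy positions 4–6 → each gets rank 4.
The 2 values of 18 occupy positions 8–9 → each gets rank 8.
H has value 18 → rank 8.

8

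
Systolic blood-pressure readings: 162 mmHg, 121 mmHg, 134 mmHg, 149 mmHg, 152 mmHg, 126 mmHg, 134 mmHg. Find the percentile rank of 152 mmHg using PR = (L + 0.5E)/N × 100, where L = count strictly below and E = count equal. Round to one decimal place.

78.6

N = 7.
Strictly below 152: 5. Equal to 152: 1.
PR = (5 + 0.5·1)/7 × 100 = 78.6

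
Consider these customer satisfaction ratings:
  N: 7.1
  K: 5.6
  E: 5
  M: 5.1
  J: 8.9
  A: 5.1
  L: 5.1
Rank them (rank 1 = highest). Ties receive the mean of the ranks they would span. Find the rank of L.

Sorted (descending): 8.9, 7.1, 5.6, 5.1, 5.1, 5.1, 5
The 3 values of 5.1 occupy positions 4–6 → average rank 5.
L has value 5.1 → rank 5.

5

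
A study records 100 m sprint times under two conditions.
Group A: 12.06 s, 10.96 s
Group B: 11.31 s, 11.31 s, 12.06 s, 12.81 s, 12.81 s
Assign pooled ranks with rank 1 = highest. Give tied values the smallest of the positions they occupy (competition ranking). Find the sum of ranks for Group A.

Sorted (descending): 12.81, 12.81, 12.06, 12.06, 11.31, 11.31, 10.96
The 2 values of 12.81 occupy positions 1–2 → each gets rank 1.
The 2 values of 12.06 occupy positions 3–4 → each gets rank 3.
The 2 values of 11.31 occupy positions 5–6 → each gets rank 5.
Group A values → pooled ranks: 12.06→3, 10.96→7
Rank sum = 3 + 7 = 10

10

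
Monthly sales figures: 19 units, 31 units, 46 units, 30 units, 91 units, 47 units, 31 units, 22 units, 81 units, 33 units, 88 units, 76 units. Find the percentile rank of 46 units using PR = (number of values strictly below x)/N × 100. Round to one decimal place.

50.0

N = 12.
Strictly below 46: 6. Equal to 46: 1.
PR = 6/12 × 100 = 50.0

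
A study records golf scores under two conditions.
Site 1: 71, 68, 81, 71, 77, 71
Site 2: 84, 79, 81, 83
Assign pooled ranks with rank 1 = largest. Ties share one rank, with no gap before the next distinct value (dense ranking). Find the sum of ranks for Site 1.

Sorted (descending): 84, 83, 81, 81, 79, 77, 71, 71, 71, 68
The 2 values of 81 share dense rank 3.
The 3 values of 71 share dense rank 6.
Remaining distinct values take the next consecutive integers.
Site 1 values → pooled ranks: 71→6, 68→7, 81→3, 71→6, 77→5, 71→6
Rank sum = 6 + 7 + 3 + 6 + 5 + 6 = 33

33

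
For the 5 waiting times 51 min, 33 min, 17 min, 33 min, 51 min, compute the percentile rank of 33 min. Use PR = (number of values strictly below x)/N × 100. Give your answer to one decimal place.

N = 5.
Strictly below 33: 1. Equal to 33: 2.
PR = 1/5 × 100 = 20.0

20.0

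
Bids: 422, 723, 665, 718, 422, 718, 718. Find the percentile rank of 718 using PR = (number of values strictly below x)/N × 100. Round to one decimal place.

N = 7.
Strictly below 718: 3. Equal to 718: 3.
PR = 3/7 × 100 = 42.9

42.9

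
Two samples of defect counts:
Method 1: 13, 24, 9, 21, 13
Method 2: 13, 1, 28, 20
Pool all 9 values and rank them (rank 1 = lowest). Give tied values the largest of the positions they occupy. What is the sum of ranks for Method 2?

21

Sorted (ascending): 1, 9, 13, 13, 13, 20, 21, 24, 28
The 3 values of 13 occupy positions 3–5 → each gets rank 5.
Method 2 values → pooled ranks: 13→5, 1→1, 28→9, 20→6
Rank sum = 5 + 1 + 9 + 6 = 21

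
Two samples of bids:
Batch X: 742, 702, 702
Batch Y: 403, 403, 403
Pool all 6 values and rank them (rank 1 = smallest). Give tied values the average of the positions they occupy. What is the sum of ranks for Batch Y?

Sorted (ascending): 403, 403, 403, 702, 702, 742
The 3 values of 403 occupy positions 1–3 → average rank 2.
The 2 values of 702 occupy positions 4–5 → average rank (4+5)/2 = 4.5.
Batch Y values → pooled ranks: 403→2, 403→2, 403→2
Rank sum = 2 + 2 + 2 = 6

6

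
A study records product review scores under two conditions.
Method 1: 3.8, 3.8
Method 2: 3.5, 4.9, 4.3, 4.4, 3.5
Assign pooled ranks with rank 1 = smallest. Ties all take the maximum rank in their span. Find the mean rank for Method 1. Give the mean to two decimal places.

4.00

Sorted (ascending): 3.5, 3.5, 3.8, 3.8, 4.3, 4.4, 4.9
The 2 values of 3.5 occupy positions 1–2 → each gets rank 2.
The 2 values of 3.8 occupy positions 3–4 → each gets rank 4.
Method 1 values → pooled ranks: 3.8→4, 3.8→4
Mean rank = (4 + 4) / 2 = 4.00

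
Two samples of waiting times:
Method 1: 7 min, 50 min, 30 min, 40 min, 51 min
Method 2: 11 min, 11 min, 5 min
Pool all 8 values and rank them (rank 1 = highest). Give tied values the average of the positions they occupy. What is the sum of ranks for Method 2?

Sorted (descending): 51, 50, 40, 30, 11, 11, 7, 5
The 2 values of 11 occupy positions 5–6 → average rank (5+6)/2 = 5.5.
Method 2 values → pooled ranks: 11→5.5, 11→5.5, 5→8
Rank sum = 5.5 + 5.5 + 8 = 19

19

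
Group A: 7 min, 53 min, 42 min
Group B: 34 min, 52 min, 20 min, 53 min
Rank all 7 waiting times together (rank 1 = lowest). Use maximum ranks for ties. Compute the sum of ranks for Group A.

Sorted (ascending): 7, 20, 34, 42, 52, 53, 53
The 2 values of 53 occupy positions 6–7 → each gets rank 7.
Group A values → pooled ranks: 7→1, 53→7, 42→4
Rank sum = 1 + 7 + 4 = 12

12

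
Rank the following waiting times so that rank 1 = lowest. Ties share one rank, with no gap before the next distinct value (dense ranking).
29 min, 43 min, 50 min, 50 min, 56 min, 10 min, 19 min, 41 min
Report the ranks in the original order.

Sorted (ascending): 10, 19, 29, 41, 43, 50, 50, 56
The 2 values of 50 share dense rank 6.
Remaining distinct values take the next consecutive integers.

3, 5, 6, 6, 7, 1, 2, 4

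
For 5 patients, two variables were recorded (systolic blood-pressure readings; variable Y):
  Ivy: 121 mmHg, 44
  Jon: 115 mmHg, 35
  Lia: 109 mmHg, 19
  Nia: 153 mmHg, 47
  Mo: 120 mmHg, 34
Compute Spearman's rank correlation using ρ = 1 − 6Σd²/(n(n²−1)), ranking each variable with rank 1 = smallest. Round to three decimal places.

0.900

Ranks of variable 1: 4, 2, 1, 5, 3
Ranks of variable 2: 4, 3, 1, 5, 2
d = r₁ − r₂: 0, -1, 0, 0, 1
d²: 0, 1, 0, 0, 1; Σd² = 2
ρ = 1 − 6·2/(5·24) = 1 − 12/120 = 0.900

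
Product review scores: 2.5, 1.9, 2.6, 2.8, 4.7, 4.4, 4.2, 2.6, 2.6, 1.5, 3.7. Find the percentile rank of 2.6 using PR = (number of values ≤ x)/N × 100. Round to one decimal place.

54.5

N = 11.
Strictly below 2.6: 3. Equal to 2.6: 3.
PR = 6/11 × 100 = 54.5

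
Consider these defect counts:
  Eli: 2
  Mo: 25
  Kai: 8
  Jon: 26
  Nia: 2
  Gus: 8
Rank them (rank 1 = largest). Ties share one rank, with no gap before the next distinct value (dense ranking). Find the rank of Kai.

Sorted (descending): 26, 25, 8, 8, 2, 2
The 2 values of 8 share dense rank 3.
The 2 values of 2 share dense rank 4.
Remaining distinct values take the next consecutive integers.
Kai has value 8 → rank 3.

3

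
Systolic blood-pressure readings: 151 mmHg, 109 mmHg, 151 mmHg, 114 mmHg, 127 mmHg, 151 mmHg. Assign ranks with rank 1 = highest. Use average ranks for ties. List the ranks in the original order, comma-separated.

2, 6, 2, 5, 4, 2

Sorted (descending): 151, 151, 151, 127, 114, 109
The 3 values of 151 occupy positions 1–3 → average rank 2.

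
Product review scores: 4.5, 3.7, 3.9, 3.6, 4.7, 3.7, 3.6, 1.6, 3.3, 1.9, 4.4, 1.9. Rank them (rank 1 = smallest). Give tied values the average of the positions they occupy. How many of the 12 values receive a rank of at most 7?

6

Sorted (ascending): 1.6, 1.9, 1.9, 3.3, 3.6, 3.6, 3.7, 3.7, 3.9, 4.4, 4.5, 4.7
The 2 values of 1.9 occupy positions 2–3 → average rank (2+3)/2 = 2.5.
The 2 values of 3.6 occupy positions 5–6 → average rank (5+6)/2 = 5.5.
The 2 values of 3.7 occupy positions 7–8 → average rank (7+8)/2 = 7.5.
Ranks ≤ 7: {1, 2.5, 2.5, 4, 5.5, 5.5} → 6 values.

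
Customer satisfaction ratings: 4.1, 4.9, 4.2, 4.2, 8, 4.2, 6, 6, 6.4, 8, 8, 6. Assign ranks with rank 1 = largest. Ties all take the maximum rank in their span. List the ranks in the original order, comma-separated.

Sorted (descending): 8, 8, 8, 6.4, 6, 6, 6, 4.9, 4.2, 4.2, 4.2, 4.1
The 3 values of 8 occupy positions 1–3 → each gets rank 3.
The 3 values of 6 occupy positions 5–7 → each gets rank 7.
The 3 values of 4.2 occupy positions 9–11 → each gets rank 11.

12, 8, 11, 11, 3, 11, 7, 7, 4, 3, 3, 7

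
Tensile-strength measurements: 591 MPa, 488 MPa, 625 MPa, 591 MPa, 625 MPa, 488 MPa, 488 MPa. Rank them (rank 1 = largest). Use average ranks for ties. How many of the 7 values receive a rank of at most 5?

4

Sorted (descending): 625, 625, 591, 591, 488, 488, 488
The 2 values of 625 occupy positions 1–2 → average rank (1+2)/2 = 1.5.
The 2 values of 591 occupy positions 3–4 → average rank (3+4)/2 = 3.5.
The 3 values of 488 occupy positions 5–7 → average rank 6.
Ranks ≤ 5: {1.5, 1.5, 3.5, 3.5} → 4 values.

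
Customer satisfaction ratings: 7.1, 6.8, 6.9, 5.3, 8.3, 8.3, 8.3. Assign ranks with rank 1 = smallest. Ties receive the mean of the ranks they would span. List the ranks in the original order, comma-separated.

4, 2, 3, 1, 6, 6, 6

Sorted (ascending): 5.3, 6.8, 6.9, 7.1, 8.3, 8.3, 8.3
The 3 values of 8.3 occupy positions 5–7 → average rank 6.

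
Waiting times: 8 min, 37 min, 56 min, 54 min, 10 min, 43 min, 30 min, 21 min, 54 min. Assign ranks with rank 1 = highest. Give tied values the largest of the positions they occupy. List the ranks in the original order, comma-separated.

9, 5, 1, 3, 8, 4, 6, 7, 3

Sorted (descending): 56, 54, 54, 43, 37, 30, 21, 10, 8
The 2 values of 54 occupy positions 2–3 → each gets rank 3.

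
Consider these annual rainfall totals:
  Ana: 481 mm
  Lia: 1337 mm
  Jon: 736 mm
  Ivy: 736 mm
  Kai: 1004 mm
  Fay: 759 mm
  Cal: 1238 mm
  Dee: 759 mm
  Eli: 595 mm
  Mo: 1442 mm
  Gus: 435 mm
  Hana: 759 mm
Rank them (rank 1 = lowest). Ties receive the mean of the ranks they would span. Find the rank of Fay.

Sorted (ascending): 435, 481, 595, 736, 736, 759, 759, 759, 1004, 1238, 1337, 1442
The 2 values of 736 occupy positions 4–5 → average rank (4+5)/2 = 4.5.
The 3 values of 759 occupy positions 6–8 → average rank 7.
Fay has value 759 mm → rank 7.

7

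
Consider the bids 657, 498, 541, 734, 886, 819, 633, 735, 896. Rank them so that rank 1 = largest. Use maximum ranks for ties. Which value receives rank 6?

657

Sorted (descending): 896, 886, 819, 735, 734, 657, 633, 541, 498
No ties — each value takes its position as its rank.
Rank 6 → value 657.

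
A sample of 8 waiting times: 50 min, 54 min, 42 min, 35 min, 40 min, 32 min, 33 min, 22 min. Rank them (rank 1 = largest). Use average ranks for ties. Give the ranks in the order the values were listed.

2, 1, 3, 5, 4, 7, 6, 8

Sorted (descending): 54, 50, 42, 40, 35, 33, 32, 22
No ties — each value takes its position as its rank.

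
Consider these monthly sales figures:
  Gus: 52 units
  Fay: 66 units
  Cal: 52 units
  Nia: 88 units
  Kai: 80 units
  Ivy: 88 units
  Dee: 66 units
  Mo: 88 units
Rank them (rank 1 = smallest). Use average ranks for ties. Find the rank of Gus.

1.5

Sorted (ascending): 52, 52, 66, 66, 80, 88, 88, 88
The 2 values of 52 occupy positions 1–2 → average rank (1+2)/2 = 1.5.
The 2 values of 66 occupy positions 3–4 → average rank (3+4)/2 = 3.5.
The 3 values of 88 occupy positions 6–8 → average rank 7.
Gus has value 52 units → rank 1.5.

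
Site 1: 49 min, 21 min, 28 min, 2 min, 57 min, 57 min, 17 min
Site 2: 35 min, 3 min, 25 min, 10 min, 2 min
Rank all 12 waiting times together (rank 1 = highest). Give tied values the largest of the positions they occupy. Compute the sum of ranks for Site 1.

39

Sorted (descending): 57, 57, 49, 35, 28, 25, 21, 17, 10, 3, 2, 2
The 2 values of 57 occupy positions 1–2 → each gets rank 2.
The 2 values of 2 occupy positions 11–12 → each gets rank 12.
Site 1 values → pooled ranks: 49→3, 21→7, 28→5, 2→12, 57→2, 57→2, 17→8
Rank sum = 3 + 7 + 5 + 12 + 2 + 2 + 8 = 39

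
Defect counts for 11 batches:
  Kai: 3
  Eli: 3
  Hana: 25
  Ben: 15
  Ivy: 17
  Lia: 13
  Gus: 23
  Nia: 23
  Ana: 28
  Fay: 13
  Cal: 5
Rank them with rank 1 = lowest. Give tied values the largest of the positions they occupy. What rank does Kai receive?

2

Sorted (ascending): 3, 3, 5, 13, 13, 15, 17, 23, 23, 25, 28
The 2 values of 3 occupy positions 1–2 → each gets rank 2.
The 2 values of 13 occupy positions 4–5 → each gets rank 5.
The 2 values of 23 occupy positions 8–9 → each gets rank 9.
Kai has value 3 → rank 2.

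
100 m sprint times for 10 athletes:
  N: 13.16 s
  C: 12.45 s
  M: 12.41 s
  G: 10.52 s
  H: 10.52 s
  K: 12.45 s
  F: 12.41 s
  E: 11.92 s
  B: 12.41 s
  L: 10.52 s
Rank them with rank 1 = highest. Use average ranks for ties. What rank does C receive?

Sorted (descending): 13.16, 12.45, 12.45, 12.41, 12.41, 12.41, 11.92, 10.52, 10.52, 10.52
The 2 values of 12.45 occupy positions 2–3 → average rank (2+3)/2 = 2.5.
The 3 values of 12.41 occupy positions 4–6 → average rank 5.
The 3 values of 10.52 occupy positions 8–10 → average rank 9.
C has value 12.45 s → rank 2.5.

2.5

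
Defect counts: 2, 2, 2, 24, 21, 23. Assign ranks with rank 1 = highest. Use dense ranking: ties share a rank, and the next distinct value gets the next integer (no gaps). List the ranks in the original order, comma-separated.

Sorted (descending): 24, 23, 21, 2, 2, 2
The 3 values of 2 share dense rank 4.
Remaining distinct values take the next consecutive integers.

4, 4, 4, 1, 3, 2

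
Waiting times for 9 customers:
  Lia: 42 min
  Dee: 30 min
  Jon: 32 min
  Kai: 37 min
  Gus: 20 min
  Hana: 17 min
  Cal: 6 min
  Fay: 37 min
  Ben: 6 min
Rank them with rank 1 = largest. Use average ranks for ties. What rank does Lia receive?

Sorted (descending): 42, 37, 37, 32, 30, 20, 17, 6, 6
The 2 values of 37 occupy positions 2–3 → average rank (2+3)/2 = 2.5.
The 2 values of 6 occupy positions 8–9 → average rank (8+9)/2 = 8.5.
Lia has value 42 min → rank 1.

1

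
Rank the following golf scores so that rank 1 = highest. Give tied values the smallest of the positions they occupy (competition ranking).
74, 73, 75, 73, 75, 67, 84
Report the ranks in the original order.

Sorted (descending): 84, 75, 75, 74, 73, 73, 67
The 2 values of 75 occupy positions 2–3 → each gets rank 2.
The 2 values of 73 occupy positions 5–6 → each gets rank 5.

4, 5, 2, 5, 2, 7, 1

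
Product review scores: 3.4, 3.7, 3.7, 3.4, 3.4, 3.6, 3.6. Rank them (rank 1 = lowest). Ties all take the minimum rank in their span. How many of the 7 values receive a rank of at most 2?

Sorted (ascending): 3.4, 3.4, 3.4, 3.6, 3.6, 3.7, 3.7
The 3 values of 3.4 occupy positions 1–3 → each gets rank 1.
The 2 values of 3.6 occupy positions 4–5 → each gets rank 4.
The 2 values of 3.7 occupy positions 6–7 → each gets rank 6.
Ranks ≤ 2: {1, 1, 1} → 3 values.

3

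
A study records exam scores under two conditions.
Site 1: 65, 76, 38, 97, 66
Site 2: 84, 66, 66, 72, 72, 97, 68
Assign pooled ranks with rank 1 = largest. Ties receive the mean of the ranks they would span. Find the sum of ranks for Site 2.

40.5

Sorted (descending): 97, 97, 84, 76, 72, 72, 68, 66, 66, 66, 65, 38
The 2 values of 97 occupy positions 1–2 → average rank (1+2)/2 = 1.5.
The 2 values of 72 occupy positions 5–6 → average rank (5+6)/2 = 5.5.
The 3 values of 66 occupy positions 8–10 → average rank 9.
Site 2 values → pooled ranks: 84→3, 66→9, 66→9, 72→5.5, 72→5.5, 97→1.5, 68→7
Rank sum = 3 + 9 + 9 + 5.5 + 5.5 + 1.5 + 7 = 40.5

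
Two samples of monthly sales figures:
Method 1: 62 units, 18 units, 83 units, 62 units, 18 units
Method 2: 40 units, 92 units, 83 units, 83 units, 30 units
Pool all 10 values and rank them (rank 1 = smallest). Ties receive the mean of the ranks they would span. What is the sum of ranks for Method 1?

Sorted (ascending): 18, 18, 30, 40, 62, 62, 83, 83, 83, 92
The 2 values of 18 occupy positions 1–2 → average rank (1+2)/2 = 1.5.
The 2 values of 62 occupy positions 5–6 → average rank (5+6)/2 = 5.5.
The 3 values of 83 occupy positions 7–9 → average rank 8.
Method 1 values → pooled ranks: 62→5.5, 18→1.5, 83→8, 62→5.5, 18→1.5
Rank sum = 5.5 + 1.5 + 8 + 5.5 + 1.5 = 22

22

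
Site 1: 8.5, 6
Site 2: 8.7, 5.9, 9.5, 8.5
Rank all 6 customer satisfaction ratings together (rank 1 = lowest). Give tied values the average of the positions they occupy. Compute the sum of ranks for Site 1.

5.5

Sorted (ascending): 5.9, 6, 8.5, 8.5, 8.7, 9.5
The 2 values of 8.5 occupy positions 3–4 → average rank (3+4)/2 = 3.5.
Site 1 values → pooled ranks: 8.5→3.5, 6→2
Rank sum = 3.5 + 2 = 5.5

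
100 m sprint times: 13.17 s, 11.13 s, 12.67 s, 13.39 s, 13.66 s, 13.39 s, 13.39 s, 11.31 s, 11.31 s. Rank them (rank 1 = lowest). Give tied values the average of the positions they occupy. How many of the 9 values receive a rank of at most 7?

Sorted (ascending): 11.13, 11.31, 11.31, 12.67, 13.17, 13.39, 13.39, 13.39, 13.66
The 2 values of 11.31 occupy positions 2–3 → average rank (2+3)/2 = 2.5.
The 3 values of 13.39 occupy positions 6–8 → average rank 7.
Ranks ≤ 7: {1, 2.5, 2.5, 4, 5, 7, 7, 7} → 8 values.

8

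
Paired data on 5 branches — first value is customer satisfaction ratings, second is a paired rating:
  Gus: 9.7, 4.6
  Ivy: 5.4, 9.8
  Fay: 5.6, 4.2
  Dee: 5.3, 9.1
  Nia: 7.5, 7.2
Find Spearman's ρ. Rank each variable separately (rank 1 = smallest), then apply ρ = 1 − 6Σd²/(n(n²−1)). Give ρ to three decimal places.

Ranks of variable 1: 5, 2, 3, 1, 4
Ranks of variable 2: 2, 5, 1, 4, 3
d = r₁ − r₂: 3, -3, 2, -3, 1
d²: 9, 9, 4, 9, 1; Σd² = 32
ρ = 1 − 6·32/(5·24) = 1 − 192/120 = -0.600

-0.600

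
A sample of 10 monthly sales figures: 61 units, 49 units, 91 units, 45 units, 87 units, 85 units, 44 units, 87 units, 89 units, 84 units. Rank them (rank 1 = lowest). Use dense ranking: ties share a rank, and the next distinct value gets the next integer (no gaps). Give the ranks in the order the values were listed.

4, 3, 9, 2, 7, 6, 1, 7, 8, 5

Sorted (ascending): 44, 45, 49, 61, 84, 85, 87, 87, 89, 91
The 2 values of 87 share dense rank 7.
Remaining distinct values take the next consecutive integers.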